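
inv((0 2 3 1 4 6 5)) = (0 5 6 4 1 3 2)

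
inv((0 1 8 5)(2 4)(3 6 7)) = (0 5 8 1)(2 4)(3 7 6)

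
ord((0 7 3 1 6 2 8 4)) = 8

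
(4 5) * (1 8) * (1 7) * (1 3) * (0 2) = (0 2)(1 8 7 3)(4 5)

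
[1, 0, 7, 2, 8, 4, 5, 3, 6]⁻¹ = [1, 0, 3, 7, 5, 6, 8, 2, 4]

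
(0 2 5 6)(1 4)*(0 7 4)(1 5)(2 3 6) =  (0 3 6 7 4 5 2 1)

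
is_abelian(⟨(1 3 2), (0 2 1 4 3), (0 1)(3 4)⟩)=no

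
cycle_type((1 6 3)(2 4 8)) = 3^2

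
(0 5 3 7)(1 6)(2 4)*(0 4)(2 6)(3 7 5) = (0 3 5 7 4 6 1 2)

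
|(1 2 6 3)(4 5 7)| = 12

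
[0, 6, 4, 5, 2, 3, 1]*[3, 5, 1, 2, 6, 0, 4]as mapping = [0→3, 1→4, 2→6, 3→0, 4→1, 5→2, 6→5]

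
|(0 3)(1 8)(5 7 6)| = 6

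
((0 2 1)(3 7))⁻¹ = (0 1 2)(3 7)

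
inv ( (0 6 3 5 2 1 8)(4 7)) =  (0 8 1 2 5 3 6)(4 7)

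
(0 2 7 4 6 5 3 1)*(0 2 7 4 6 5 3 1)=(0 7 6 3)(1 2 4 5)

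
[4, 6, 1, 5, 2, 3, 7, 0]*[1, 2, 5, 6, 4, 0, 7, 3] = [4, 7, 2, 0, 5, 6, 3, 1]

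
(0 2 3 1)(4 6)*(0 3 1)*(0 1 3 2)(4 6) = (1 2 3)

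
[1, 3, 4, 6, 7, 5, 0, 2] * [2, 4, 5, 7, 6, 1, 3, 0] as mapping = [0→4, 1→7, 2→6, 3→3, 4→0, 5→1, 6→2, 7→5] 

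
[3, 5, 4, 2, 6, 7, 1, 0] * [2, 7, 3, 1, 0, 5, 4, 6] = [1, 5, 0, 3, 4, 6, 7, 2]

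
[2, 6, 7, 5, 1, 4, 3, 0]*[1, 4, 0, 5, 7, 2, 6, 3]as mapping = [0→0, 1→6, 2→3, 3→2, 4→4, 5→7, 6→5, 7→1]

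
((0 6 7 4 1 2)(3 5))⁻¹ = (0 2 1 4 7 6)(3 5)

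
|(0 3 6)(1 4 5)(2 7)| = 6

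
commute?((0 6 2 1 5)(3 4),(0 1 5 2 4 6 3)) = no:(0 6 2 1 5)(3 4)*(0 1 5 2 4 6 3) = (0 3 6 4)(1 2 5),(0 1 5 2 4 6 3)*(0 6 2 1 5)(3 4) = (0 5 1)(2 3 6 4)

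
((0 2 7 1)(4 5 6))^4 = (4 5 6)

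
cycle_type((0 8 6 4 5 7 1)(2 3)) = 2.7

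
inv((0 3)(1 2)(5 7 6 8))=(0 3)(1 2)(5 8 6 7)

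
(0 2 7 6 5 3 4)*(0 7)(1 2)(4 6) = (0 1 2)(3 6 5)(4 7)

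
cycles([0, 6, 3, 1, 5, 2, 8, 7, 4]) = (1 6 8 4 5 2 3)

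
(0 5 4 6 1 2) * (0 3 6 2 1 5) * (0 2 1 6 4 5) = (0 2 3 4 1 6) 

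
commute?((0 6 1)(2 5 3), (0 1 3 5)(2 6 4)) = no:(0 6 1)(2 5 3) * (0 1 3 5)(2 6 4) = (0 4 2)(3 6), (0 1 3 5)(2 6 4) * (0 6 1)(2 5 3) = (1 2)(4 5 6)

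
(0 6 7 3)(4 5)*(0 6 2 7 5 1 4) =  (0 2 7 3 6 5)(1 4)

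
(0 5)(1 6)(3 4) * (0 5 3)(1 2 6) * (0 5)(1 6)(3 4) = (0 4 5)(1 6 2)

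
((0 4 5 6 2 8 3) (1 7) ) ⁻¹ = (0 3 8 2 6 5 4) (1 7) 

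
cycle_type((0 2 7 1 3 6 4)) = 7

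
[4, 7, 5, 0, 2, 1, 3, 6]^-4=[1, 0, 6, 5, 7, 3, 2, 4]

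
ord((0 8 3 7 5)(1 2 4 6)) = 20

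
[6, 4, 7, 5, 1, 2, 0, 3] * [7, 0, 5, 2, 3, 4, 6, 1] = [6, 3, 1, 4, 0, 5, 7, 2]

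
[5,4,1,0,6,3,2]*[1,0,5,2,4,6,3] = [6,4,0,1,3,2,5]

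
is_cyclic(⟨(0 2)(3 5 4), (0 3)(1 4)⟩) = no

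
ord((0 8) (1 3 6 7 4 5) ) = 6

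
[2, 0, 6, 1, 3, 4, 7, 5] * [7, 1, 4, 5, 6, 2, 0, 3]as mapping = [0→4, 1→7, 2→0, 3→1, 4→5, 5→6, 6→3, 7→2]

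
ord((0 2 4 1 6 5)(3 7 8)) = 6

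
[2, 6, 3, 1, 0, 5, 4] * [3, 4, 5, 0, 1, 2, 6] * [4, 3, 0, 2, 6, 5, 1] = [5, 1, 4, 6, 2, 0, 3]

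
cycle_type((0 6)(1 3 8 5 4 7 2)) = 2.7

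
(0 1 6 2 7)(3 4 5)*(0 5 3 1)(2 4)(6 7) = (1 7 5)(2 6 4 3)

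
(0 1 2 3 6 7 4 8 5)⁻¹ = (0 5 8 4 7 6 3 2 1)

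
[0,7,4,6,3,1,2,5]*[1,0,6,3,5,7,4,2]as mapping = [0→1,1→2,2→5,3→4,4→3,5→0,6→6,7→7]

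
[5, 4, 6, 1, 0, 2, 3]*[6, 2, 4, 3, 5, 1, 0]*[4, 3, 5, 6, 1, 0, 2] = [3, 0, 4, 5, 2, 1, 6]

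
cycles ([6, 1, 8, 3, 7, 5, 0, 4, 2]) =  (0 6)(2 8)(4 7)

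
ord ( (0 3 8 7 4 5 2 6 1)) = 9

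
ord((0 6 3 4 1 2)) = 6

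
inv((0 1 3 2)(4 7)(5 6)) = (0 2 3 1)(4 7)(5 6)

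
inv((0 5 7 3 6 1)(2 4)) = (0 1 6 3 7 5)(2 4)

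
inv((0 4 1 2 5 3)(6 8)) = (0 3 5 2 1 4)(6 8)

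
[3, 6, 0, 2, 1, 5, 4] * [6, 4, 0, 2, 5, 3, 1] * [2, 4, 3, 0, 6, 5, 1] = [3, 4, 1, 2, 6, 0, 5]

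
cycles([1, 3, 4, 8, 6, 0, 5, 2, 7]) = (0 1 3 8 7 2 4 6 5)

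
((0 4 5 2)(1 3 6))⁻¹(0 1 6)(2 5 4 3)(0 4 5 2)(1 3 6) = (0 2 5 6)(1 4 3)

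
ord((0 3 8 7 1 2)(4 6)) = 6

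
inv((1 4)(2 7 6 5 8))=(1 4)(2 8 5 6 7)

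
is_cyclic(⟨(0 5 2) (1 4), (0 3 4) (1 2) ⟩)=no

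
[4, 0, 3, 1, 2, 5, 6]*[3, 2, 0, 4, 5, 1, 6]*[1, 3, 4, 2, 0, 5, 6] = [5, 2, 0, 4, 1, 3, 6]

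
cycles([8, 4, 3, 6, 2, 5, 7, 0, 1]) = (0 8 1 4 2 3 6 7) 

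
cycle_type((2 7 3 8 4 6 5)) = 7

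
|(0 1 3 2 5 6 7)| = 7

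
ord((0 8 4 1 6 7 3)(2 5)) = 14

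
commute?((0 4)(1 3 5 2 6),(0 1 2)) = no:(0 4)(1 3 5 2 6)*(0 1 2) = (0 4 1 3 5)(2 6),(0 1 2)*(0 4)(1 3 5 2 6) = (0 3 5 2 4)(1 6)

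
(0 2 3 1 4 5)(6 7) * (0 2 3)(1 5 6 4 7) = (0 3 5 2)(1 7 4 6)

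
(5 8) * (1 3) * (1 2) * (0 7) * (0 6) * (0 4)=(0 7 6 4)(1 3 2)(5 8)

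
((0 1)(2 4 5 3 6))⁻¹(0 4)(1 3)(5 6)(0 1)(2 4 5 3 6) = (0 6)(1 5)(2 3)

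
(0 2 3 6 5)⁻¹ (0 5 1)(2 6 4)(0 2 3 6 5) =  (0 1 2)(3 5 4)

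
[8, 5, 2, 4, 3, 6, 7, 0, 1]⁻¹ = [7, 8, 2, 4, 3, 1, 5, 6, 0]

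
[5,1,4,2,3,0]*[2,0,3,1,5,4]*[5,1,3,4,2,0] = [2,5,0,4,1,3]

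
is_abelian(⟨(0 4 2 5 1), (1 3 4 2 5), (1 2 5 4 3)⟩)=no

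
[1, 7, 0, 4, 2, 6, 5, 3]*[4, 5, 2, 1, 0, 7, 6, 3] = [5, 3, 4, 0, 2, 6, 7, 1]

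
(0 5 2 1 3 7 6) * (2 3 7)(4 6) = (0 5 3 2 1 7 4 6)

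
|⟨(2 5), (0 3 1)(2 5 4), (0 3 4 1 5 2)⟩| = 720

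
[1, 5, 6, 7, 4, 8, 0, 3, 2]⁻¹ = [6, 0, 8, 7, 4, 1, 2, 3, 5]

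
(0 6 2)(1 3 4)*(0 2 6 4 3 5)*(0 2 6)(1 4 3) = (0 3 1 5 2 6)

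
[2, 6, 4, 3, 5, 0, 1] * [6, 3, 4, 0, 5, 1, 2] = [4, 2, 5, 0, 1, 6, 3]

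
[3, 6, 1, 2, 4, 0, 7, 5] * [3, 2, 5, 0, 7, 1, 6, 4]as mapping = [0→0, 1→6, 2→2, 3→5, 4→7, 5→3, 6→4, 7→1]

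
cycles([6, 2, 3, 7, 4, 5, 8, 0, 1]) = (0 6 8 1 2 3 7)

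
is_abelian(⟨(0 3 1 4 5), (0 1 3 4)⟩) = no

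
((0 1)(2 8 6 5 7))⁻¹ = (0 1)(2 7 5 6 8)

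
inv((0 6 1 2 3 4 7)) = (0 7 4 3 2 1 6)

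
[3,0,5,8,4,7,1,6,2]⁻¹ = [1,6,8,0,4,2,7,5,3]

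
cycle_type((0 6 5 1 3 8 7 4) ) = 8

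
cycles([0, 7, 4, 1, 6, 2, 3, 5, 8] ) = (1 7 5 2 4 6 3)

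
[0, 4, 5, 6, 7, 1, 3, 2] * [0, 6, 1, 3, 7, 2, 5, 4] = [0, 7, 2, 5, 4, 6, 3, 1]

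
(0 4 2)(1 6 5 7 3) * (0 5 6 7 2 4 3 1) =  (0 3)(1 7)(2 5)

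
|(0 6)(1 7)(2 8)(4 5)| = 2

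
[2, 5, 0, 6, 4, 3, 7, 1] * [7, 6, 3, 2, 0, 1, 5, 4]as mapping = [0→3, 1→1, 2→7, 3→5, 4→0, 5→2, 6→4, 7→6]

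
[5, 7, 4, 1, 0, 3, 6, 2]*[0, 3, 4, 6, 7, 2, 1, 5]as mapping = [0→2, 1→5, 2→7, 3→3, 4→0, 5→6, 6→1, 7→4]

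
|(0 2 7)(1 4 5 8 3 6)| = 6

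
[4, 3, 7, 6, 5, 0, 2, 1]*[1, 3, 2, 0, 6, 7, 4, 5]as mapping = [0→6, 1→0, 2→5, 3→4, 4→7, 5→1, 6→2, 7→3]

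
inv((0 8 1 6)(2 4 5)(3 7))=(0 6 1 8)(2 5 4)(3 7)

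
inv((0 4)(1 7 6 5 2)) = (0 4)(1 2 5 6 7)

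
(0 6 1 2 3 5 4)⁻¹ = (0 4 5 3 2 1 6)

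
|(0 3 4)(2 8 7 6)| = 12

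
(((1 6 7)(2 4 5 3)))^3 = (2 3 5 4)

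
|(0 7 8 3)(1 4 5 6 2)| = 20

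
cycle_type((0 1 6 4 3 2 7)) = 7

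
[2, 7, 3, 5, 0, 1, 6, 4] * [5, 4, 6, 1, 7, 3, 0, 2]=[6, 2, 1, 3, 5, 4, 0, 7]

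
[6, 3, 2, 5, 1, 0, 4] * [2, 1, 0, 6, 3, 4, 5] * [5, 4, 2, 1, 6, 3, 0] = [3, 0, 5, 6, 4, 2, 1] 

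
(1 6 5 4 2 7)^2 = (1 5 2)(4 7 6)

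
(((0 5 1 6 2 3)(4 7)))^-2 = (0 2 1)(3 6 5)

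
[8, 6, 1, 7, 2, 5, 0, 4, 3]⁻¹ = [6, 2, 4, 8, 7, 5, 1, 3, 0]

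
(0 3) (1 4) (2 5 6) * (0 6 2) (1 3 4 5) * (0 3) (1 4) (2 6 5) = (0 1 2 4) (3 5 6) 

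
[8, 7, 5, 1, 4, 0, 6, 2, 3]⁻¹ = [5, 3, 7, 8, 4, 2, 6, 1, 0]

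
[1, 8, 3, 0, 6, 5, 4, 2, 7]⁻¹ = [3, 0, 7, 2, 6, 5, 4, 8, 1]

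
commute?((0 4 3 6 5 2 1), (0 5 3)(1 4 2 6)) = no:(0 4 3 6 5 2 1)*(0 5 3)(1 4 2 6) = (0 2 4)(1 5 6 3), (0 5 3)(1 4 2 6)*(0 4 3 6 5 2 1) = (0 2 5 6)(1 3 4)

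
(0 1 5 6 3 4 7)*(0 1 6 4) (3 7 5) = (0 6 7 1 3) (4 5) 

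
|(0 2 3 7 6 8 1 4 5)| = 9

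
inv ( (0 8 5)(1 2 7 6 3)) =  (0 5 8)(1 3 6 7 2)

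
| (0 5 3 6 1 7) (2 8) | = 6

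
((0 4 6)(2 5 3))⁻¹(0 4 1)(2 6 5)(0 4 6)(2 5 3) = (0 3 5)(1 4 6)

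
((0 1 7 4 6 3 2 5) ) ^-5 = (0 4 2 1 6 5 7 3) 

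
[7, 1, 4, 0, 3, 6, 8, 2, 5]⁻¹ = [3, 1, 7, 4, 2, 8, 5, 0, 6]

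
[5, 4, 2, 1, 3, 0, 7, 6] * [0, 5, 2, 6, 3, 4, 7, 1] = [4, 3, 2, 5, 6, 0, 1, 7]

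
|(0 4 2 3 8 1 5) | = 7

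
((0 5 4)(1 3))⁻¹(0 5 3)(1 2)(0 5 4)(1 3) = (1 5 4)(2 3)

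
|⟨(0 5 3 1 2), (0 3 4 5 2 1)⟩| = 720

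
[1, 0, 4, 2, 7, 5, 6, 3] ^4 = [0, 1, 2, 3, 4, 5, 6, 7] 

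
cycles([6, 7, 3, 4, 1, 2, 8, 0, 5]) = (0 6 8 5 2 3 4 1 7)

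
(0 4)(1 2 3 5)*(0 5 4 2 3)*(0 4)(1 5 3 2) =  (0 1 2 4 3)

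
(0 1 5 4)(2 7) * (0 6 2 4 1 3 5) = (0 3 5 1)(2 7 4 6)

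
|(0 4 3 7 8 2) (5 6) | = 6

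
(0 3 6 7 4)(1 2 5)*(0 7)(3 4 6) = (0 4 7 6)(1 2 5)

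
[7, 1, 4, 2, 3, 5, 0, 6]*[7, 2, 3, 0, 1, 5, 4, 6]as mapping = [0→6, 1→2, 2→1, 3→3, 4→0, 5→5, 6→7, 7→4]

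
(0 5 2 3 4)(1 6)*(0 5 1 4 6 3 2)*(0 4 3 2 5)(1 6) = (0 6 3 1 2 5 4)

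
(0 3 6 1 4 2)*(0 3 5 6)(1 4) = (0 5 6 4 2 3)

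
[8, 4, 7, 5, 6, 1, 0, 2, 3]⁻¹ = [6, 5, 7, 8, 1, 3, 4, 2, 0]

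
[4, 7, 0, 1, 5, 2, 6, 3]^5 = [4, 3, 0, 7, 5, 2, 6, 1]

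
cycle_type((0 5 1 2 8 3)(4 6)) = 2.6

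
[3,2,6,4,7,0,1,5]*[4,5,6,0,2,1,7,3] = [0,6,7,2,3,4,5,1]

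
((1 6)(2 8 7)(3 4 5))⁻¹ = (1 6)(2 7 8)(3 5 4)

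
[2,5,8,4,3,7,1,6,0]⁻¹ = [8,6,0,4,3,1,7,5,2]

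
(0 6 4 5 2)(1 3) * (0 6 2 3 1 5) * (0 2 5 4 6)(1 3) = (0 5 1 3 4 2)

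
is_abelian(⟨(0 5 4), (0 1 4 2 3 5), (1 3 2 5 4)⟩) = no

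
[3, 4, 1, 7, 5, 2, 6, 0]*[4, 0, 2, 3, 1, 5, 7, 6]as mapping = [0→3, 1→1, 2→0, 3→6, 4→5, 5→2, 6→7, 7→4]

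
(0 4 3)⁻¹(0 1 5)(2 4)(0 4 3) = (1 5 4)(2 3)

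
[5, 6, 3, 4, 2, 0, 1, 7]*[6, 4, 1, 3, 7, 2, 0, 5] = [2, 0, 3, 7, 1, 6, 4, 5]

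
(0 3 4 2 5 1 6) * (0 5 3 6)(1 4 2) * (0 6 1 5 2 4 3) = (0 1 6 2)(3 4 5)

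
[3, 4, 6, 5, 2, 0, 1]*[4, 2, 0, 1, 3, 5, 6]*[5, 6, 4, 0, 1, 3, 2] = [6, 0, 2, 3, 5, 1, 4]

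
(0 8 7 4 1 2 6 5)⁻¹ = (0 5 6 2 1 4 7 8)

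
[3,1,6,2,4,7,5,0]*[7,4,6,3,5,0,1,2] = [3,4,1,6,5,2,0,7]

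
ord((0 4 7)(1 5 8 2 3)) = 15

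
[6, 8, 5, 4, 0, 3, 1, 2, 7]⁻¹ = [4, 6, 7, 5, 3, 2, 0, 8, 1]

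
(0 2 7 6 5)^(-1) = (0 5 6 7 2)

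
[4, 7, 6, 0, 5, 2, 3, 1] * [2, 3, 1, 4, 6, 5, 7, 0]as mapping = [0→6, 1→0, 2→7, 3→2, 4→5, 5→1, 6→4, 7→3]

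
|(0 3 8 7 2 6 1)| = 7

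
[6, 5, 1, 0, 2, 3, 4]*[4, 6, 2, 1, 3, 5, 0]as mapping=[0→0, 1→5, 2→6, 3→4, 4→2, 5→1, 6→3]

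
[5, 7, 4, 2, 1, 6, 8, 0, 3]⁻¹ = [7, 4, 3, 8, 2, 0, 5, 1, 6]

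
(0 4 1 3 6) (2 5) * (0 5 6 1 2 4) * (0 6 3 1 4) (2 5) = (0 6 2 3 4 5) 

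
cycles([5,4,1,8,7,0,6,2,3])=(0 5)(1 4 7 2)(3 8)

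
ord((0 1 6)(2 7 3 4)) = 12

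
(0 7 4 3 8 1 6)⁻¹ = (0 6 1 8 3 4 7)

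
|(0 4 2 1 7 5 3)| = 7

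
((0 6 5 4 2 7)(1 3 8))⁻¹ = (0 7 2 4 5 6)(1 8 3)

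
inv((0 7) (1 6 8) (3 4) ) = (0 7) (1 8 6) (3 4) 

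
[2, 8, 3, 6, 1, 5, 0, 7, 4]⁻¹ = [6, 4, 0, 2, 8, 5, 3, 7, 1]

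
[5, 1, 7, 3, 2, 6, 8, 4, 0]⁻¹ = [8, 1, 4, 3, 7, 0, 5, 2, 6]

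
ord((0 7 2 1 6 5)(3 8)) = 6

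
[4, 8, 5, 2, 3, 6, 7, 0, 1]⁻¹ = [7, 8, 3, 4, 0, 2, 5, 6, 1]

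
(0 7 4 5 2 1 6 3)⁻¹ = (0 3 6 1 2 5 4 7)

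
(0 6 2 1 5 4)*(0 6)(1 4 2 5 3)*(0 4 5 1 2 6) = (0 4)(1 3 2 5 6)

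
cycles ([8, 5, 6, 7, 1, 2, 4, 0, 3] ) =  (0 8 3 7)(1 5 2 6 4)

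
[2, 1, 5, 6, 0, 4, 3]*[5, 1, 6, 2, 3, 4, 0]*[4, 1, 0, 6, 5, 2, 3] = [3, 1, 5, 4, 2, 6, 0] 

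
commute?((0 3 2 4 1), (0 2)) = no:(0 3 2 4 1)*(0 2) = (0 3)(1 2 4), (0 2)*(0 3 2 4 1) = (0 4 1)(2 3)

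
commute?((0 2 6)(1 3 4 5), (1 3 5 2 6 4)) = no:(0 2 6)(1 3 4 5)*(1 3 5 2 6 4) = (0 6)(1 5 3)(2 4), (1 3 5 2 6 4)*(0 2 6)(1 3 4 5) = (0 2)(1 4 3)(5 6)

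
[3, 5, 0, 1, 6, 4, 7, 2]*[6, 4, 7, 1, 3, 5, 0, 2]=[1, 5, 6, 4, 0, 3, 2, 7]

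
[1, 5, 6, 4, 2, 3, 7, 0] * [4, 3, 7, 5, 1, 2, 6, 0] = [3, 2, 6, 1, 7, 5, 0, 4]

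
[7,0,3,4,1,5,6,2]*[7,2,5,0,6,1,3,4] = [4,7,0,6,2,1,3,5]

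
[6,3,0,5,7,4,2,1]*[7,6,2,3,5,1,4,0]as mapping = [0→4,1→3,2→7,3→1,4→0,5→5,6→2,7→6]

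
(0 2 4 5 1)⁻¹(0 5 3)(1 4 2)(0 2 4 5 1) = (0 5 4)(1 3 2)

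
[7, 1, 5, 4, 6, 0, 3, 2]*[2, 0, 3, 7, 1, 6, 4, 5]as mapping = [0→5, 1→0, 2→6, 3→1, 4→4, 5→2, 6→7, 7→3]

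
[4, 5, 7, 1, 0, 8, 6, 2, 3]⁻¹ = [4, 3, 7, 8, 0, 1, 6, 2, 5]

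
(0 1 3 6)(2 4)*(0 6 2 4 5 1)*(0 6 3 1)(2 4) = (0 6 3 4 2 5)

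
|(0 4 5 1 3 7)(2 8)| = 6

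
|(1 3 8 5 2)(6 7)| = 10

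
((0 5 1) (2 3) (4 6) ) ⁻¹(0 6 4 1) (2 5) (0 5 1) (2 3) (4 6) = (0 5 4 6) (1 3) 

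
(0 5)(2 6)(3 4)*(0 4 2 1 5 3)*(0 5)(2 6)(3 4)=(0 4 5 3 6 1)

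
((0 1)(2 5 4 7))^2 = (2 4)(5 7)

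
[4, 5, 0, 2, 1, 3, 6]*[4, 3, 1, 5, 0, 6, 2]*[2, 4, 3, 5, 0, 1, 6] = [2, 6, 0, 4, 5, 1, 3]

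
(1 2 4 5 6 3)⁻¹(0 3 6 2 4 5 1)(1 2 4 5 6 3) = (0 1 3 4 5 6 2)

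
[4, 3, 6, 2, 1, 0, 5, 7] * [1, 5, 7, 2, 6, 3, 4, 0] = [6, 2, 4, 7, 5, 1, 3, 0]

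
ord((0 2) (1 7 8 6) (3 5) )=4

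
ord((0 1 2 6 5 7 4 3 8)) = 9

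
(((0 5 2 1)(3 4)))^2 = (0 2)(1 5)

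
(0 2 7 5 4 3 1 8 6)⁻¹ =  (0 6 8 1 3 4 5 7 2)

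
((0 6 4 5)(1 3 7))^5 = (0 6 4 5)(1 7 3)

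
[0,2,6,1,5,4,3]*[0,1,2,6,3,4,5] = [0,2,5,1,4,3,6]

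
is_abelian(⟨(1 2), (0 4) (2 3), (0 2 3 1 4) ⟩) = no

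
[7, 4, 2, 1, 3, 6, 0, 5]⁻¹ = [6, 3, 2, 4, 1, 7, 5, 0]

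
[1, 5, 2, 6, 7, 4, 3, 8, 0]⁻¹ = [8, 0, 2, 6, 5, 1, 3, 4, 7]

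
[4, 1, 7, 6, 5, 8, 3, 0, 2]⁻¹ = [7, 1, 8, 6, 0, 4, 3, 2, 5]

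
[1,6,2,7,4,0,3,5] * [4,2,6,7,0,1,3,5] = [2,3,6,5,0,4,7,1]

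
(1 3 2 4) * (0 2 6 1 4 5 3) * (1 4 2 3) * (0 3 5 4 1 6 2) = (0 5 6 1 3 2 4)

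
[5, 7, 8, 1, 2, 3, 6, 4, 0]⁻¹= [8, 3, 4, 5, 7, 0, 6, 1, 2]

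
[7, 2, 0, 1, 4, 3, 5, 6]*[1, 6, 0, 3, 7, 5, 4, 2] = [2, 0, 1, 6, 7, 3, 5, 4]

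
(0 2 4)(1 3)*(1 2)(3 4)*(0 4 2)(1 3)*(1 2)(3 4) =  (0 4 3)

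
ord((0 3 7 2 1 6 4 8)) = 8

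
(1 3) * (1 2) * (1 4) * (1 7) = (1 3 2 4 7)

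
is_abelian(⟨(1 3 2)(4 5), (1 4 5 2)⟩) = no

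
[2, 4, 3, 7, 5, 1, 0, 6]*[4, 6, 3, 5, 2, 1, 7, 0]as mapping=[0→3, 1→2, 2→5, 3→0, 4→1, 5→6, 6→4, 7→7]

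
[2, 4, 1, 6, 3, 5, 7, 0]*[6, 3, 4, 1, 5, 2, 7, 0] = [4, 5, 3, 7, 1, 2, 0, 6]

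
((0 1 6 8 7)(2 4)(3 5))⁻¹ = (0 7 8 6 1)(2 4)(3 5)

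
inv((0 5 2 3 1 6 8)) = (0 8 6 1 3 2 5)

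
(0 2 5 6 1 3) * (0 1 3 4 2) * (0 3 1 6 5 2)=(0 3 6 1 4)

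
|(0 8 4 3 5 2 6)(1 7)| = 14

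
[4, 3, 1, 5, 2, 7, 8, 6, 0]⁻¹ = [8, 2, 4, 1, 0, 3, 7, 5, 6]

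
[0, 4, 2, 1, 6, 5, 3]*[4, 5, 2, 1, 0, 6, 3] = [4, 0, 2, 5, 3, 6, 1]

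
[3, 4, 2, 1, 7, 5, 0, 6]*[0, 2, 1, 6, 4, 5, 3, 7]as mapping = [0→6, 1→4, 2→1, 3→2, 4→7, 5→5, 6→0, 7→3]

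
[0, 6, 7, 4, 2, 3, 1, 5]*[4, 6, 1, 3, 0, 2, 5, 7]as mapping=[0→4, 1→5, 2→7, 3→0, 4→1, 5→3, 6→6, 7→2]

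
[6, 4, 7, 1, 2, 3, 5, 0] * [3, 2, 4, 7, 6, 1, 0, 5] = [0, 6, 5, 2, 4, 7, 1, 3]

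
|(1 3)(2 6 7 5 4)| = 10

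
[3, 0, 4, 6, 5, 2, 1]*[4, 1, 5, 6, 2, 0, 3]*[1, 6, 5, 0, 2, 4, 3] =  [3, 2, 5, 0, 1, 4, 6]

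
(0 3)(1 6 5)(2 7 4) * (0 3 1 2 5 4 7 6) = (0 1)(2 6 4 5)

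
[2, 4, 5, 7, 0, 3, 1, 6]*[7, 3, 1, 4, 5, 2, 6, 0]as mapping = [0→1, 1→5, 2→2, 3→0, 4→7, 5→4, 6→3, 7→6]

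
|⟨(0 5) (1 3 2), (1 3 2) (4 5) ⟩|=18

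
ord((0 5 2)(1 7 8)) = 3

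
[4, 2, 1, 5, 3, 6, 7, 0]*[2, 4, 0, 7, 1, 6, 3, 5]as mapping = [0→1, 1→0, 2→4, 3→6, 4→7, 5→3, 6→5, 7→2]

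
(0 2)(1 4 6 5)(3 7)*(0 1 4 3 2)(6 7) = (1 3 6 5 4 7 2)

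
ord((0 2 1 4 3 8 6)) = 7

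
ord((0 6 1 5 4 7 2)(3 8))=14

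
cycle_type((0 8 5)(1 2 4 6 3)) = 3.5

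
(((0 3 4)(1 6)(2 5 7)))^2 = (0 4 3)(2 7 5)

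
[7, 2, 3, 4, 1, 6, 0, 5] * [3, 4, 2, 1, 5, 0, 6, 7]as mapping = [0→7, 1→2, 2→1, 3→5, 4→4, 5→6, 6→3, 7→0]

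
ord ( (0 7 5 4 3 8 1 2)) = 8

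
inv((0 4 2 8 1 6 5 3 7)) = (0 7 3 5 6 1 8 2 4)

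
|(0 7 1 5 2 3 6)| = 7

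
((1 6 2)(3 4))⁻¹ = (1 2 6)(3 4)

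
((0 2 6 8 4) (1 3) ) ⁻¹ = (0 4 8 6 2) (1 3) 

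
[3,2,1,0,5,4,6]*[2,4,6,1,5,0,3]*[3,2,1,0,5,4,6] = [2,6,5,1,3,4,0]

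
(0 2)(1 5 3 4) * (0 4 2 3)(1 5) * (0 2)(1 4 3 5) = (0 5 2 3)(1 4)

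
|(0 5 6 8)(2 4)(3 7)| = 4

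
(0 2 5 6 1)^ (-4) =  (0 2 5 6 1)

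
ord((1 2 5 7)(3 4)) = 4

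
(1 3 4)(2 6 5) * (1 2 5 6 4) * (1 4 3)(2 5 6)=(2 3 4 5 6)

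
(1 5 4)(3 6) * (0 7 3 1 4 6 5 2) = (0 7 3 5 6 1 2)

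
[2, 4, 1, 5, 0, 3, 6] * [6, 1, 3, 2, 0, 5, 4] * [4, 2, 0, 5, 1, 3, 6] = [5, 4, 2, 3, 6, 0, 1]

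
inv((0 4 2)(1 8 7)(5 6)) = (0 2 4)(1 7 8)(5 6)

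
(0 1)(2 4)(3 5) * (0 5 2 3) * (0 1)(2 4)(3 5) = (1 3 4 5)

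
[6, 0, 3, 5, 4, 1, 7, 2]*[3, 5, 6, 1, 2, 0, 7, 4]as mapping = [0→7, 1→3, 2→1, 3→0, 4→2, 5→5, 6→4, 7→6]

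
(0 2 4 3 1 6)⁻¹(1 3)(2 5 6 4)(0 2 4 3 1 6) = (0 3 4 5)(1 6)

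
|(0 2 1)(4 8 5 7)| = 12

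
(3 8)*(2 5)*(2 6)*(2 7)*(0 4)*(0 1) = (0 4 1)(2 5 6 7)(3 8)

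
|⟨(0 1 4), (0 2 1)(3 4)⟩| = 120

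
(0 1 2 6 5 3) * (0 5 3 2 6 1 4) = (0 4)(1 6 3 5 2)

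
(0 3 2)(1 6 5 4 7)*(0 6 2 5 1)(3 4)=(0 4 7)(1 2 6)(3 5)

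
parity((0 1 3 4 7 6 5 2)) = odd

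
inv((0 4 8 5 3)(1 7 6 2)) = (0 3 5 8 4)(1 2 6 7)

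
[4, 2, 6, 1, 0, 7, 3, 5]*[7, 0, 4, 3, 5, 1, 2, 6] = [5, 4, 2, 0, 7, 6, 3, 1]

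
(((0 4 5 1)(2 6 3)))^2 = (0 5)(1 4)(2 3 6)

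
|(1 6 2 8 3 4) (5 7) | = 6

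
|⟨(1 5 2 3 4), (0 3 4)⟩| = 360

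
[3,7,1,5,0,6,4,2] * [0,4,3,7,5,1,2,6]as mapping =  [0→7,1→6,2→4,3→1,4→0,5→2,6→5,7→3]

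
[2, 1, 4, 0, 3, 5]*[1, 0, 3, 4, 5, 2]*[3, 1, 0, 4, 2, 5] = [4, 3, 5, 1, 2, 0]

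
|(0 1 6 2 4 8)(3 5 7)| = 6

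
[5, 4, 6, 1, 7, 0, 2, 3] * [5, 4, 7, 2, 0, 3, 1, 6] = [3, 0, 1, 4, 6, 5, 7, 2]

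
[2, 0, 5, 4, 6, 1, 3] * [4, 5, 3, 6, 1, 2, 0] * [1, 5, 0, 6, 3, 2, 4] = [6, 3, 0, 5, 1, 2, 4] 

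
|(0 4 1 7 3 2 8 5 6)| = 9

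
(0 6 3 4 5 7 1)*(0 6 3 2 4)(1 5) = (0 3)(1 6 2 4)(5 7)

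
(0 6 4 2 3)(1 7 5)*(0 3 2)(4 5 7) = (0 6 5 1 4)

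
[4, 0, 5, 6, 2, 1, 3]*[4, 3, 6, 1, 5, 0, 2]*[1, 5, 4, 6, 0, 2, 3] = [2, 0, 1, 4, 3, 6, 5]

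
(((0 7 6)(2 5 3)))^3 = ()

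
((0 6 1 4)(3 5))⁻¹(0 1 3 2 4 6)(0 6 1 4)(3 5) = (0 1 6 4 5 2)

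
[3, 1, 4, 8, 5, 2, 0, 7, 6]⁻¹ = [6, 1, 5, 0, 2, 4, 8, 7, 3]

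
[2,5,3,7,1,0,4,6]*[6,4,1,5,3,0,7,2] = [1,0,5,2,4,6,3,7]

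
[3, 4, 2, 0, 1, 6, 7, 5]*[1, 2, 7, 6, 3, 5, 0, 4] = [6, 3, 7, 1, 2, 0, 4, 5]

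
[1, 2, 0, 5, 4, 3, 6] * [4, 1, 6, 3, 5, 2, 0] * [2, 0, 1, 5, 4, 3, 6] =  [0, 6, 4, 1, 3, 5, 2]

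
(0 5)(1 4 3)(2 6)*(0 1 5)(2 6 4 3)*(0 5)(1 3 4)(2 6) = (0 5 3)(1 4 6 2)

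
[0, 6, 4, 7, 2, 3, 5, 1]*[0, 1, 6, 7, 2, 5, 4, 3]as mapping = [0→0, 1→4, 2→2, 3→3, 4→6, 5→7, 6→5, 7→1]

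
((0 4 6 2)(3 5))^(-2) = (0 6)(2 4)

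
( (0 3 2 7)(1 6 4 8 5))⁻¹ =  (0 7 2 3)(1 5 8 4 6)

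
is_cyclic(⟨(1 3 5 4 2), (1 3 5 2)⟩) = no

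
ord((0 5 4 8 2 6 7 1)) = 8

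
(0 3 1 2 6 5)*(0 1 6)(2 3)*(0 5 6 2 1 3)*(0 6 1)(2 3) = (1 6)(2 5)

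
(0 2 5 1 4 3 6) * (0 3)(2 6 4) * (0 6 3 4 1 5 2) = (0 3 1)(4 6)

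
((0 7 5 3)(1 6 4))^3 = (0 3 5 7)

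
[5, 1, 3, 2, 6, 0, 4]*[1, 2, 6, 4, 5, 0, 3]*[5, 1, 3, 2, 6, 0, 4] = [5, 3, 6, 4, 2, 1, 0]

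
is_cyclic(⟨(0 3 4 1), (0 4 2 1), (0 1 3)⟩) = no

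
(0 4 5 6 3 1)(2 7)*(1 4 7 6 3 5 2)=(0 7 1)(2 6 5 3 4)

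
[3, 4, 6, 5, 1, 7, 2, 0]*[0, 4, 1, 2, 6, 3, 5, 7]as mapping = [0→2, 1→6, 2→5, 3→3, 4→4, 5→7, 6→1, 7→0]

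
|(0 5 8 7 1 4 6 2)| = 8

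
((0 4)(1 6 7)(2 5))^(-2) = (1 6 7)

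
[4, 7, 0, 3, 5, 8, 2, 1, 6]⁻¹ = [2, 7, 6, 3, 0, 4, 8, 1, 5]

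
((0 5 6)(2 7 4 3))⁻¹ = (0 6 5)(2 3 4 7)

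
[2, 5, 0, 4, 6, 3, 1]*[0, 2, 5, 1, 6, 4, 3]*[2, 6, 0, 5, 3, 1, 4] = [1, 3, 2, 4, 5, 6, 0]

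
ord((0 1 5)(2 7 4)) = 3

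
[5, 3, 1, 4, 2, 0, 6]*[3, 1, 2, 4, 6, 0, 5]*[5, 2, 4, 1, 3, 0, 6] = [5, 3, 2, 6, 4, 1, 0]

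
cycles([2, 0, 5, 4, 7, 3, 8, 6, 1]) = (0 2 5 3 4 7 6 8 1)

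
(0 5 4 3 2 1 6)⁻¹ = (0 6 1 2 3 4 5)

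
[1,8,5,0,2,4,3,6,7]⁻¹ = [3,0,4,6,5,2,7,8,1]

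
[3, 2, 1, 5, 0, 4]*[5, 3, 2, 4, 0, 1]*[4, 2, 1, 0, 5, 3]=[5, 1, 0, 2, 3, 4]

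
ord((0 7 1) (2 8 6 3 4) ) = 15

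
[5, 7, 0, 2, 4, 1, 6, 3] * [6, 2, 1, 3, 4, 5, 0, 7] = [5, 7, 6, 1, 4, 2, 0, 3]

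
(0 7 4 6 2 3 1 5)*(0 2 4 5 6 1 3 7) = (1 6 4)(2 7 5)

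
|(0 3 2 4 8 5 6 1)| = 8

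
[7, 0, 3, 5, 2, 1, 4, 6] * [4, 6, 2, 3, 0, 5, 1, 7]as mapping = [0→7, 1→4, 2→3, 3→5, 4→2, 5→6, 6→0, 7→1]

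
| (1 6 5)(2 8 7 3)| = 12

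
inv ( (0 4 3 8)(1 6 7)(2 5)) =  (0 8 3 4)(1 7 6)(2 5)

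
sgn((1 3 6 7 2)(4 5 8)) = 1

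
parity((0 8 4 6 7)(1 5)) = odd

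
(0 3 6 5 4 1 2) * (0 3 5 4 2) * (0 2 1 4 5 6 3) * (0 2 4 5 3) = (0 6 3)(1 4 5)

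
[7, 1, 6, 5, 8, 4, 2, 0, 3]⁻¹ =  [7, 1, 6, 8, 5, 3, 2, 0, 4]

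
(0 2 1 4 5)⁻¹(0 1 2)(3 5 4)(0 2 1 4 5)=(0 5 3)(1 2 4)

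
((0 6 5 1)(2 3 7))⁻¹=(0 1 5 6)(2 7 3)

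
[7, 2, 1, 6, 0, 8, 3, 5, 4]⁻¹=[4, 2, 1, 6, 8, 7, 3, 0, 5]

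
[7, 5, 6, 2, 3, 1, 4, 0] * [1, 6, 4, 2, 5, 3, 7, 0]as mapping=[0→0, 1→3, 2→7, 3→4, 4→2, 5→6, 6→5, 7→1]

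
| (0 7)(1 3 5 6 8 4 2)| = 14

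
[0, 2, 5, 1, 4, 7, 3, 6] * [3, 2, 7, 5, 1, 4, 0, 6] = [3, 7, 4, 2, 1, 6, 5, 0]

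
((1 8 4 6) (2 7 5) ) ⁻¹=(1 6 4 8) (2 5 7) 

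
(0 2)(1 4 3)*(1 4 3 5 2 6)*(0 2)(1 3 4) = (0 6 3 1 4 5)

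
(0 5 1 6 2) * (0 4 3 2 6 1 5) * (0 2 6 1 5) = (0 2 4 3 6 1 5)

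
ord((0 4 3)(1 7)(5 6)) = 6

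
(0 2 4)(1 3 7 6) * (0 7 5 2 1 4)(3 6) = (0 1 6 4 7 3 5 2)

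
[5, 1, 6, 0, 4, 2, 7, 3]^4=[7, 1, 0, 6, 4, 3, 5, 2]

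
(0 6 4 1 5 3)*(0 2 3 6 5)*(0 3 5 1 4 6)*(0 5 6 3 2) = (0 1 2 6 3)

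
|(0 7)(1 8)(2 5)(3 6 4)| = 6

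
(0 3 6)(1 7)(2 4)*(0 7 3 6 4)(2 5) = (0 6 7 1 3 4 5 2)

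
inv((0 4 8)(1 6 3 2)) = (0 8 4)(1 2 3 6)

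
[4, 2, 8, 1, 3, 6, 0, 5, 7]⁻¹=[6, 3, 1, 4, 0, 7, 5, 8, 2]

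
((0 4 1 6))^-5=(0 6 1 4)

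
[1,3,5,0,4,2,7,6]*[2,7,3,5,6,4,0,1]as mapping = [0→7,1→5,2→4,3→2,4→6,5→3,6→1,7→0]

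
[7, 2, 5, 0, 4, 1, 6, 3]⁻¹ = [3, 5, 1, 7, 4, 2, 6, 0]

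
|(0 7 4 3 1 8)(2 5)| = 6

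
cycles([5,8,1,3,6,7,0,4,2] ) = (0 5 7 4 6) (1 8 2) 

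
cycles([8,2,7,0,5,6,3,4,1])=(0 8 1 2 7 4 5 6 3)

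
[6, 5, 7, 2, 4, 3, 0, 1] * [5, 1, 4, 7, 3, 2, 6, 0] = [6, 2, 0, 4, 3, 7, 5, 1]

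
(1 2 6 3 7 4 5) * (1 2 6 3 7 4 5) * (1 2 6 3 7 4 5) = (1 3 5 6 4 2 7)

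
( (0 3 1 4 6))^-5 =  ()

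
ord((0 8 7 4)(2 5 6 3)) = 4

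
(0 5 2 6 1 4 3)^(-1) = (0 3 4 1 6 2 5)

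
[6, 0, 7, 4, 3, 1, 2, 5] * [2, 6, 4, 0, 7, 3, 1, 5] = [1, 2, 5, 7, 0, 6, 4, 3]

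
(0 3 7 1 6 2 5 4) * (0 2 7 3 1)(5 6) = (0 1 5 4 2 6 7)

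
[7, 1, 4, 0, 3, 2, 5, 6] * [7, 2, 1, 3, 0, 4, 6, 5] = [5, 2, 0, 7, 3, 1, 4, 6]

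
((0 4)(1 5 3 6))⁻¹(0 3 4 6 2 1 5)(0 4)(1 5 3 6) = (0 1 2 5 3 4 6)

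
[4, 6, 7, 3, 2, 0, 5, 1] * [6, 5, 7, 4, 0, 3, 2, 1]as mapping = [0→0, 1→2, 2→1, 3→4, 4→7, 5→6, 6→3, 7→5]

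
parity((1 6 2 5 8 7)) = odd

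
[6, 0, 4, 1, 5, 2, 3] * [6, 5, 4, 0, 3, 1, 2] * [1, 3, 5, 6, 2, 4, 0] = [5, 0, 6, 4, 3, 2, 1]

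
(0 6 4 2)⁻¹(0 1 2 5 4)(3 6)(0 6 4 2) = (0 5 2 6 1)(3 4)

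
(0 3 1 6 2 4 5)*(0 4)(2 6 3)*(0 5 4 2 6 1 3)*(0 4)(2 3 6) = (0 2 5 3 6 1 4)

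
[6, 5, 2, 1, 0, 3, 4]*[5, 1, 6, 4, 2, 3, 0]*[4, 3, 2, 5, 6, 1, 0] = [4, 5, 0, 3, 1, 6, 2]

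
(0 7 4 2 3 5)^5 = (0 5 3 2 4 7)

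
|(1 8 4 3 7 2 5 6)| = 8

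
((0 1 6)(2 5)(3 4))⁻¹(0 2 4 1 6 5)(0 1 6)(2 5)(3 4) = (0 2 1 5 3 6)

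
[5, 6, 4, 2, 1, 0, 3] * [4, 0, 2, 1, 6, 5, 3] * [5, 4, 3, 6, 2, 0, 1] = [0, 6, 1, 3, 5, 2, 4]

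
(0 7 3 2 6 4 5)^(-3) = (0 6 7 4 3 5 2)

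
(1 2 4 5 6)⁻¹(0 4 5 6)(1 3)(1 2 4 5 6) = (0 5 6 1)(2 3)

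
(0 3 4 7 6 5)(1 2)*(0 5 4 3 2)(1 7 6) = (0 2 7 1)(4 6)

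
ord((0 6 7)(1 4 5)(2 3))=6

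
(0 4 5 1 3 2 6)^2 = (0 5 3 6 4 1 2)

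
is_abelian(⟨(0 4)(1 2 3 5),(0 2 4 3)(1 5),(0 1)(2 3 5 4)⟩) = no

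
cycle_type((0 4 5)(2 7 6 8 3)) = 3.5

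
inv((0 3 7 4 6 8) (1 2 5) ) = (0 8 6 4 7 3) (1 5 2) 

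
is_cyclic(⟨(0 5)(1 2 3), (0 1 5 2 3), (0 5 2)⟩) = no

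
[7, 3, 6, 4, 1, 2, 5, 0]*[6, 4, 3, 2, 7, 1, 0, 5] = [5, 2, 0, 7, 4, 3, 1, 6]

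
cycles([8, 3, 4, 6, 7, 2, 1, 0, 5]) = (0 8 5 2 4 7)(1 3 6)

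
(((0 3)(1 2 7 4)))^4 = ()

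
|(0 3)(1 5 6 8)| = 4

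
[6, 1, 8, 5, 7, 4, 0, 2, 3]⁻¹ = [6, 1, 7, 8, 5, 3, 0, 4, 2]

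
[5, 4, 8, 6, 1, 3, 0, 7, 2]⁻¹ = [6, 4, 8, 5, 1, 0, 3, 7, 2]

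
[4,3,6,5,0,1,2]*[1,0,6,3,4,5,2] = [4,3,2,5,1,0,6]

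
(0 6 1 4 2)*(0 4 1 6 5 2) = (0 5 2 4)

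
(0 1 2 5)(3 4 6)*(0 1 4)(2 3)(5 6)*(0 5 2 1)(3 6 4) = (0 3 5)(1 6)(2 4)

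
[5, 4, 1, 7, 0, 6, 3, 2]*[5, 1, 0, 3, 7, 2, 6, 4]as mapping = [0→2, 1→7, 2→1, 3→4, 4→5, 5→6, 6→3, 7→0]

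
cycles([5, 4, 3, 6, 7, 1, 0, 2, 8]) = (0 5 1 4 7 2 3 6)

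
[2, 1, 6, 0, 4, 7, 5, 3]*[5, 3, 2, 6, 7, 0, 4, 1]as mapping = [0→2, 1→3, 2→4, 3→5, 4→7, 5→1, 6→0, 7→6]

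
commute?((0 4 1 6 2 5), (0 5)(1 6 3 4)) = no:(0 4 1 6 2 5) * (0 5)(1 6 3 4) = (0 1 3 4 6 2), (0 5)(1 6 3 4) * (0 4 1 6 2 5) = (1 2 5 4 6 3)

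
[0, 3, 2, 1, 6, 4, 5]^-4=[0, 1, 2, 3, 5, 6, 4]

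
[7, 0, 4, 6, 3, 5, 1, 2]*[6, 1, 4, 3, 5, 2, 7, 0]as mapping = [0→0, 1→6, 2→5, 3→7, 4→3, 5→2, 6→1, 7→4]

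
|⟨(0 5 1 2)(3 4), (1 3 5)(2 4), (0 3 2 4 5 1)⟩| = 720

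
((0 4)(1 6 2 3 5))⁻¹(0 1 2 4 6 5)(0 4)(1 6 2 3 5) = (0 2 1 4 6 3)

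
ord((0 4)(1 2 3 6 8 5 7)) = 14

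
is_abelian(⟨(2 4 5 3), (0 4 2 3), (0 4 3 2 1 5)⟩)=no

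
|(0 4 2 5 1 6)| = 6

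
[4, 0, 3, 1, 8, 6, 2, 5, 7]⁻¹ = [1, 3, 6, 2, 0, 7, 5, 8, 4]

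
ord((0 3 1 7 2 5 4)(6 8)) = 14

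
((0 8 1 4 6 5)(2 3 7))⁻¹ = (0 5 6 4 1 8)(2 7 3)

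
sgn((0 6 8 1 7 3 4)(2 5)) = -1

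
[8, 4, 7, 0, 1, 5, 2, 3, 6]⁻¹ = [3, 4, 6, 7, 1, 5, 8, 2, 0]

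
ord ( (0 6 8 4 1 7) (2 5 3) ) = 6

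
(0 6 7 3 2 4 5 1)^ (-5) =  (0 3 5 6 2 1 7 4)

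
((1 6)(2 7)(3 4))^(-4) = ()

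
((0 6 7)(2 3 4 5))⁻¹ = (0 7 6)(2 5 4 3)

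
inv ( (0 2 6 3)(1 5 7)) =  (0 3 6 2)(1 7 5)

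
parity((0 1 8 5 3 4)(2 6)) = even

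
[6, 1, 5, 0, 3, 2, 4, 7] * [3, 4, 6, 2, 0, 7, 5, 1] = [5, 4, 7, 3, 2, 6, 0, 1]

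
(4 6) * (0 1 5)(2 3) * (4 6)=(0 1 5)(2 3)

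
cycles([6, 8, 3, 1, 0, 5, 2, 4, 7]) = (0 6 2 3 1 8 7 4) 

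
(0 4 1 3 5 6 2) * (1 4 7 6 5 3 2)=(0 7 6 1 2)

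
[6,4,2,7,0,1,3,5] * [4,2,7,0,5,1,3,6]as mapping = [0→3,1→5,2→7,3→6,4→4,5→2,6→0,7→1]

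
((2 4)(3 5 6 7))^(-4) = ()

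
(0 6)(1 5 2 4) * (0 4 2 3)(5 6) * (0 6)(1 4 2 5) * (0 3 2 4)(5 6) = (0 1 3 5 2 6 4)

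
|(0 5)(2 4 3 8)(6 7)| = 4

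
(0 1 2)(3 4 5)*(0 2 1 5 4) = (0 5 3)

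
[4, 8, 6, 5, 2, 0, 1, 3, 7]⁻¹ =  [5, 6, 4, 7, 0, 3, 2, 8, 1]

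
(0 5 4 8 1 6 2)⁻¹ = (0 2 6 1 8 4 5)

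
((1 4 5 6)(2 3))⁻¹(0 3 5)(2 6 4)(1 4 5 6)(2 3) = (0 2 6)(1 5 3)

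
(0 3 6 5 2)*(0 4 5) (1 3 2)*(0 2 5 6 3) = (0 5 1) (2 4 6) 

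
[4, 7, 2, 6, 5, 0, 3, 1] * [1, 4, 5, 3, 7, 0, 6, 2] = [7, 2, 5, 6, 0, 1, 3, 4]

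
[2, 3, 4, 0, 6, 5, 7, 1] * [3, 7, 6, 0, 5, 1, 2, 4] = [6, 0, 5, 3, 2, 1, 4, 7]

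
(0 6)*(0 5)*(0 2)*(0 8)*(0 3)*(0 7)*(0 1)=(0 6 5 2 8 3 7 1)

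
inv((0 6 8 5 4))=(0 4 5 8 6)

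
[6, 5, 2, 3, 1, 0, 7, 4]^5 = [5, 4, 2, 3, 7, 1, 0, 6]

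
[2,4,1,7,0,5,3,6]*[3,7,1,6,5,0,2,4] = [1,5,7,4,3,0,6,2]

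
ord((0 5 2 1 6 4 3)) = 7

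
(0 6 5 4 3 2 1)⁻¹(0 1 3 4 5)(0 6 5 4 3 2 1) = (0 2 3 4 6)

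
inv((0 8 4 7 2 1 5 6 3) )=(0 3 6 5 1 2 7 4 8) 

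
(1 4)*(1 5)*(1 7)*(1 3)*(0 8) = (0 8)(1 4 5 7 3)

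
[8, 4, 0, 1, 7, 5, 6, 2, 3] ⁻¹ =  [2, 3, 7, 8, 1, 5, 6, 4, 0] 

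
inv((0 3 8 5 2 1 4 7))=(0 7 4 1 2 5 8 3)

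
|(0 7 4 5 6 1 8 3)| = 8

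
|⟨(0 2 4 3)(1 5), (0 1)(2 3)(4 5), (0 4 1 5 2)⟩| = 720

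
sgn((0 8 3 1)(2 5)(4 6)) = -1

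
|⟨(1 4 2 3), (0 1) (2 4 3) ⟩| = 120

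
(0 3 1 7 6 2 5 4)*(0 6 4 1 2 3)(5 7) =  (1 5)(2 7 4 6 3)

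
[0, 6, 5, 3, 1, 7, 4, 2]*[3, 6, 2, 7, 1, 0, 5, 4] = [3, 5, 0, 7, 6, 4, 1, 2]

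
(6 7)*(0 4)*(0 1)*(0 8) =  (0 4 1 8)(6 7)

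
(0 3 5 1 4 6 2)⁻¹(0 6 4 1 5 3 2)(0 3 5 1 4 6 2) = (0 3 2 6 4 1 5)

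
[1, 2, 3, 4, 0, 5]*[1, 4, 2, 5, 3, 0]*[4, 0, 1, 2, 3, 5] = [3, 1, 5, 2, 0, 4]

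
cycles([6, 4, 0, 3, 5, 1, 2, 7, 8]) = (0 6 2)(1 4 5)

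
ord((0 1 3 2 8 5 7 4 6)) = 9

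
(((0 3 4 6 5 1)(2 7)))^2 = (0 4 5)(1 3 6)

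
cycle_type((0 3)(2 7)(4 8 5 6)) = 2^2.4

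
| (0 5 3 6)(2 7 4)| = 12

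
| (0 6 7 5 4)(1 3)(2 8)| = 10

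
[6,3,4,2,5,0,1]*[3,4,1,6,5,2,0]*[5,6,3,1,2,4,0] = [5,0,4,6,3,1,2]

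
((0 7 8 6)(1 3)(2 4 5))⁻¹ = (0 6 8 7)(1 3)(2 5 4)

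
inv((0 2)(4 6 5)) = (0 2)(4 5 6)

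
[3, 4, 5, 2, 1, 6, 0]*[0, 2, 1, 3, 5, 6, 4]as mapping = [0→3, 1→5, 2→6, 3→1, 4→2, 5→4, 6→0]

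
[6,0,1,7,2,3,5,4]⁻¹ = [1,2,4,5,7,6,0,3]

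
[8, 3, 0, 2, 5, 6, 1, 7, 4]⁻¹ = [2, 6, 3, 1, 8, 4, 5, 7, 0]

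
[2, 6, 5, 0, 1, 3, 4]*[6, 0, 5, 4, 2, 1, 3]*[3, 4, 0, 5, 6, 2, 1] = [2, 5, 4, 1, 3, 6, 0]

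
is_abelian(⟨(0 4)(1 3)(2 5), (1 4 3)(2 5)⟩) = no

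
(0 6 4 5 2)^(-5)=()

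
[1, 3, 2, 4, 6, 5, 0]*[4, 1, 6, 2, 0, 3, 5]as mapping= [0→1, 1→2, 2→6, 3→0, 4→5, 5→3, 6→4]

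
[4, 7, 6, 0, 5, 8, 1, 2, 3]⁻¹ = [3, 6, 7, 8, 0, 4, 2, 1, 5]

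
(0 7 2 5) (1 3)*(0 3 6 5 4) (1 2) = (0 7 1 6 5 3 2 4) 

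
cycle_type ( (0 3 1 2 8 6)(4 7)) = 2.6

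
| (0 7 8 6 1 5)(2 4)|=6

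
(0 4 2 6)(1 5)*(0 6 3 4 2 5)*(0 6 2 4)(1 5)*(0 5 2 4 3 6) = (0 3 5 2 6 4 1)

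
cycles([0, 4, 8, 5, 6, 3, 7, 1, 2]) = (1 4 6 7)(2 8)(3 5)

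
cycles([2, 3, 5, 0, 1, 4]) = (0 2 5 4 1 3)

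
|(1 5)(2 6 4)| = 6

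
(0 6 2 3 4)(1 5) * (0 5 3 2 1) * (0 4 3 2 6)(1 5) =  (1 2 6 5 4)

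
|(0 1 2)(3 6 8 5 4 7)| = 6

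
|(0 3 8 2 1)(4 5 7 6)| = 20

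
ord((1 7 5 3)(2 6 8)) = 12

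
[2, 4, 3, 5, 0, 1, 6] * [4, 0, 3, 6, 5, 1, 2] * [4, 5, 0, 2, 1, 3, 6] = [2, 3, 6, 5, 1, 4, 0]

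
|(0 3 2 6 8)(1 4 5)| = 15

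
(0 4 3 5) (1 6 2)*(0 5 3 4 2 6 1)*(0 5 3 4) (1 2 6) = (0 6 1 2 5 3 4) 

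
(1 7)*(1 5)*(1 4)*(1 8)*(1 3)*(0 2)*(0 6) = (0 2 6)(1 7 5 4 8 3)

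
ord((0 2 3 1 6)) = 5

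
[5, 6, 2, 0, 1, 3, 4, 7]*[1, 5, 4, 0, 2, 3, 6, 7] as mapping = [0→3, 1→6, 2→4, 3→1, 4→5, 5→0, 6→2, 7→7] 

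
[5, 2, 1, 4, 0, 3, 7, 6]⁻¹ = [4, 2, 1, 5, 3, 0, 7, 6]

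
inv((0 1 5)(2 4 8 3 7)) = (0 5 1)(2 7 3 8 4)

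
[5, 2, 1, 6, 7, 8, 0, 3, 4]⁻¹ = [6, 2, 1, 7, 8, 0, 3, 4, 5]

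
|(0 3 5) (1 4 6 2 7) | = 15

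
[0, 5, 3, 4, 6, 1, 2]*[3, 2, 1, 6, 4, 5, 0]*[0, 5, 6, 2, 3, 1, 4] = [2, 1, 4, 3, 0, 6, 5]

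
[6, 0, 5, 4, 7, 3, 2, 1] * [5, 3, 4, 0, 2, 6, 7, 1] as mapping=[0→7, 1→5, 2→6, 3→2, 4→1, 5→0, 6→4, 7→3] 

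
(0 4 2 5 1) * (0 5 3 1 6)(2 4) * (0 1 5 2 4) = (0 4)(1 2 3 5 6)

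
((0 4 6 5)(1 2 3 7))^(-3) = (0 4 6 5)(1 2 3 7)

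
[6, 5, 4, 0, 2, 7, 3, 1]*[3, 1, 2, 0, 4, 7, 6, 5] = [6, 7, 4, 3, 2, 5, 0, 1]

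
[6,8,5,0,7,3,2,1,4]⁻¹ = [3,7,6,5,8,2,0,4,1]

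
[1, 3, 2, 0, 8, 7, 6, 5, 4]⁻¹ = [3, 0, 2, 1, 8, 7, 6, 5, 4]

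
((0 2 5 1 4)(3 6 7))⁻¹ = (0 4 1 5 2)(3 7 6)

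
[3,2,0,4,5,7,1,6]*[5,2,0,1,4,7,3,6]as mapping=[0→1,1→0,2→5,3→4,4→7,5→6,6→2,7→3]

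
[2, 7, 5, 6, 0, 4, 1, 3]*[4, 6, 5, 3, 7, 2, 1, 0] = [5, 0, 2, 1, 4, 7, 6, 3]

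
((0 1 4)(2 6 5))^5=(0 4 1)(2 5 6)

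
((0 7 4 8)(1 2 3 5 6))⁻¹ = (0 8 4 7)(1 6 5 3 2)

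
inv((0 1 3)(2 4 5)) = (0 3 1)(2 5 4)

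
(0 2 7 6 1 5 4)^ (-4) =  (0 6 4 7 5 2 1)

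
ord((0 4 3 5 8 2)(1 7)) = 6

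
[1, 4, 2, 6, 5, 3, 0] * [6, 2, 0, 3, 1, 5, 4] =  [2, 1, 0, 4, 5, 3, 6]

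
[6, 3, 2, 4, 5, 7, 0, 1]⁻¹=[6, 7, 2, 1, 3, 4, 0, 5]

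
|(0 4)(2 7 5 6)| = 4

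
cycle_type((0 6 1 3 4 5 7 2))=8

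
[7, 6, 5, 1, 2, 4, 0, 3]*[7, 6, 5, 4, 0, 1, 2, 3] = [3, 2, 1, 6, 5, 0, 7, 4]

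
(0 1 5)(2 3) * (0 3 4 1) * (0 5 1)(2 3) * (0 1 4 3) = (0 5 2 3)(1 4)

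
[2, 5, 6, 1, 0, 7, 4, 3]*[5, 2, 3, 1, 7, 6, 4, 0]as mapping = [0→3, 1→6, 2→4, 3→2, 4→5, 5→0, 6→7, 7→1]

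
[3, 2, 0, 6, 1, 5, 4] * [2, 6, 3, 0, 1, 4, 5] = [0, 3, 2, 5, 6, 4, 1]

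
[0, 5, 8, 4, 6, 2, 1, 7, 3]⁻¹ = [0, 6, 5, 8, 3, 1, 4, 7, 2]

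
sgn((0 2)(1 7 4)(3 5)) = 1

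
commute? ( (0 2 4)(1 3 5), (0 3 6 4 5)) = no: (0 2 4)(1 3 5)*(0 3 6 4 5) = (0 2 5 1 6 4 3), (0 3 6 4 5)*(0 2 4)(1 3 5) = (0 5 2 4 1 3 6)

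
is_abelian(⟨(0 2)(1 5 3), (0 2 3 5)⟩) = no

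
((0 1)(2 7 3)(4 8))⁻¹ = (0 1)(2 3 7)(4 8)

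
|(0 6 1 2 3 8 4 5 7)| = 9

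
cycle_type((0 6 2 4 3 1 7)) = 7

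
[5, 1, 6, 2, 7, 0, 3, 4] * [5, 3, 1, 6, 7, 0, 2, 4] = [0, 3, 2, 1, 4, 5, 6, 7]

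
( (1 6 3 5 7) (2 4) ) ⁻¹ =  (1 7 5 3 6) (2 4) 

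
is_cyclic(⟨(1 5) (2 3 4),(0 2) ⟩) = no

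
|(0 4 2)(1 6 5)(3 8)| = 6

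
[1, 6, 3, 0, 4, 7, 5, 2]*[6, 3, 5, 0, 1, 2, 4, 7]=[3, 4, 0, 6, 1, 7, 2, 5]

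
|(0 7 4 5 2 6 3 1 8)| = 9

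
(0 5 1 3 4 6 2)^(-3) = (0 4 5 6 1 2 3)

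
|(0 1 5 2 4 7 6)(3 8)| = 14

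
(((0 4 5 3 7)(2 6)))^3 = (0 3 4 7 5)(2 6)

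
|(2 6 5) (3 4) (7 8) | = 6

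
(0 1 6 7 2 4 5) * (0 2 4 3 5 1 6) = (0 6 7 4 1) (2 3 5) 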